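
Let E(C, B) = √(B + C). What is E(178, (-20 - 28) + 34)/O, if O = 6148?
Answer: √41/3074 ≈ 0.0020830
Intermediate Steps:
E(178, (-20 - 28) + 34)/O = √(((-20 - 28) + 34) + 178)/6148 = √((-48 + 34) + 178)*(1/6148) = √(-14 + 178)*(1/6148) = √164*(1/6148) = (2*√41)*(1/6148) = √41/3074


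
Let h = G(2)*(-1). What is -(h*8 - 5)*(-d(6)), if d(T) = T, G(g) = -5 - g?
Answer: 306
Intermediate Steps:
h = 7 (h = (-5 - 1*2)*(-1) = (-5 - 2)*(-1) = -7*(-1) = 7)
-(h*8 - 5)*(-d(6)) = -(7*8 - 5)*(-1*6) = -(56 - 5)*(-6) = -51*(-6) = -1*(-306) = 306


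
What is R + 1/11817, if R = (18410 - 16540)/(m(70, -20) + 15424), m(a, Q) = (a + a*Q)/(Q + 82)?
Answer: 40324057/331904079 ≈ 0.12149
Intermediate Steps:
m(a, Q) = (a + Q*a)/(82 + Q)
R = 3410/28087 (R = (18410 - 16540)/(70*(1 - 20)/(82 - 20) + 15424) = 1870/(70*(-19)/62 + 15424) = 1870/(70*(1/62)*(-19) + 15424) = 1870/(-665/31 + 15424) = 1870/(477479/31) = 1870*(31/477479) = 3410/28087 ≈ 0.12141)
R + 1/11817 = 3410/28087 + 1/11817 = 40324057/331904079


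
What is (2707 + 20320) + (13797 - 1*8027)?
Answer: 28797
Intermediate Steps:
(2707 + 20320) + (13797 - 1*8027) = 23027 + (13797 - 8027) = 23027 + 5770 = 28797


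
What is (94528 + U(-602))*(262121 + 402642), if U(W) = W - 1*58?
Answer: 62399973284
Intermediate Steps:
U(W) = -58 + W (U(W) = W - 58 = -58 + W)
(94528 + U(-602))*(262121 + 402642) = (94528 + (-58 - 602))*(262121 + 402642) = (94528 - 660)*664763 = 93868*664763 = 62399973284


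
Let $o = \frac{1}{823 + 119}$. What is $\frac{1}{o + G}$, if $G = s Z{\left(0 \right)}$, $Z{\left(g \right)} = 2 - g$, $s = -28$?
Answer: $- \frac{942}{52751} \approx -0.017857$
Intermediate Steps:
$o = \frac{1}{942} \approx 0.0010616$
$G = -56$ ($G = - 28 \left(2 - 0\right) = - 28 \left(2 + 0\right) = \left(-28\right) 2 = -56$)
$\frac{1}{o + G} = \frac{1}{\frac{1}{942} - 56} = \frac{1}{- \frac{52751}{942}} = - \frac{942}{52751}$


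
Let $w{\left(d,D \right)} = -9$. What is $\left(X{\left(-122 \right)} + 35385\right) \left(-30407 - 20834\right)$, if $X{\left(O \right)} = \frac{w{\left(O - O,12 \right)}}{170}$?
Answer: $- \frac{308237212281}{170} \approx -1.8132 \cdot 10^{9}$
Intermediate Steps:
$X{\left(O \right)} = - \frac{9}{170}$
$\left(X{\left(-122 \right)} + 35385\right) \left(-30407 - 20834\right) = \left(- \frac{9}{170} + 35385\right) \left(-30407 - 20834\right) = \frac{6015441}{170} \left(-51241\right) = - \frac{308237212281}{170}$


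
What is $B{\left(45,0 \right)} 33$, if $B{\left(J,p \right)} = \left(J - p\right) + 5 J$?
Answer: $8910$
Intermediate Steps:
$B{\left(J,p \right)} = - p + 6 J$
$B{\left(45,0 \right)} 33 = \left(\left(-1\right) 0 + 6 \cdot 45\right) 33 = \left(0 + 270\right) 33 = 270 \cdot 33 = 8910$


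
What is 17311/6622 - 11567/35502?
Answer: 19213516/8396223 ≈ 2.2884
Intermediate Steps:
17311/6622 - 11567/35502 = 17311*(1/6622) - 11567*1/35502 = 2473/946 - 11567/35502 = 19213516/8396223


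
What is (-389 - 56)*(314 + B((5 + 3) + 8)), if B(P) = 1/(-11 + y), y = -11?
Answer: -3073615/22 ≈ -1.3971e+5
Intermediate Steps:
B(P) = -1/22 (B(P) = 1/(-11 - 11) = 1/(-22) = -1/22)
(-389 - 56)*(314 + B((5 + 3) + 8)) = (-389 - 56)*(314 - 1/22) = -445*6907/22 = -3073615/22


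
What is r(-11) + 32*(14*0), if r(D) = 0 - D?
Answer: 11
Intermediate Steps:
r(D) = -D
r(-11) + 32*(14*0) = -1*(-11) + 32*(14*0) = 11 + 32*0 = 11 + 0 = 11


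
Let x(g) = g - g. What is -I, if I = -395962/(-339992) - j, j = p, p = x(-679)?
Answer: -197981/169996 ≈ -1.1646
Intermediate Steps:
x(g) = 0
p = 0
j = 0
I = 197981/169996 (I = -395962/(-339992) - 1*0 = -395962*(-1/339992) + 0 = 197981/169996 + 0 = 197981/169996 ≈ 1.1646)
-I = -1*197981/169996 = -197981/169996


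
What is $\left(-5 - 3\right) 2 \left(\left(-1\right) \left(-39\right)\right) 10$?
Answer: $-6240$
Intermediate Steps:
$\left(-5 - 3\right) 2 \left(\left(-1\right) \left(-39\right)\right) 10 = \left(-8\right) 2 \cdot 39 \cdot 10 = \left(-16\right) 39 \cdot 10 = \left(-624\right) 10 = -6240$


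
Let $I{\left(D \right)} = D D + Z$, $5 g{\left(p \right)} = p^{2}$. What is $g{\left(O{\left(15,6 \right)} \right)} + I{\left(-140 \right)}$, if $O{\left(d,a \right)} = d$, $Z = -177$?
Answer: $19468$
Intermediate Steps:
$g{\left(p \right)} = \frac{p^{2}}{5}$
$I{\left(D \right)} = -177 + D^{2}$ ($I{\left(D \right)} = D D - 177 = D^{2} - 177 = -177 + D^{2}$)
$g{\left(O{\left(15,6 \right)} \right)} + I{\left(-140 \right)} = \frac{15^{2}}{5} - \left(177 - \left(-140\right)^{2}\right) = \frac{1}{5} \cdot 225 + \left(-177 + 19600\right) = 45 + 19423 = 19468$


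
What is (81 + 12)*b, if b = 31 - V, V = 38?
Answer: -651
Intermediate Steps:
b = -7 (b = 31 - 1*38 = 31 - 38 = -7)
(81 + 12)*b = (81 + 12)*(-7) = 93*(-7) = -651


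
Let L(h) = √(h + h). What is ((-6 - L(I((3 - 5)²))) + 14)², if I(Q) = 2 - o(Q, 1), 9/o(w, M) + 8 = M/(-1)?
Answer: (8 - √6)² ≈ 30.808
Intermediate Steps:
o(w, M) = 9/(-8 - M) (o(w, M) = 9/(-8 + M/(-1)) = 9/(-8 + M*(-1)) = 9/(-8 - M))
I(Q) = 3 (I(Q) = 2 - (-9)/(8 + 1) = 2 - (-9)/9 = 2 - 1*(-1) = 2 + 1 = 3)
L(h) = √2*√h (L(h) = √(2*h) = √2*√h)
((-6 - L(I((3 - 5)²))) + 14)² = ((-6 - √2*√3) + 14)² = ((-6 - √6) + 14)² = (8 - √6)²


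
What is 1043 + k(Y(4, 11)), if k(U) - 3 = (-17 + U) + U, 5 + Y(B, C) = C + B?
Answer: 1049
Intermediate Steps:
Y(B, C) = -5 + B + C (Y(B, C) = -5 + (C + B) = -5 + (B + C) = -5 + B + C)
k(U) = -14 + 2*U (k(U) = 3 + ((-17 + U) + U) = 3 + (-17 + 2*U) = -14 + 2*U)
1043 + k(Y(4, 11)) = 1043 + (-14 + 2*(-5 + 4 + 11)) = 1043 + (-14 + 2*10) = 1043 + (-14 + 20) = 1043 + 6 = 1049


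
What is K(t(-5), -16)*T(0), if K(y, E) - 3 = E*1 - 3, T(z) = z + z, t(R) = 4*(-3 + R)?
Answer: 0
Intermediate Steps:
t(R) = -12 + 4*R
T(z) = 2*z
K(y, E) = E (K(y, E) = 3 + (E*1 - 3) = 3 + (E - 3) = 3 + (-3 + E) = E)
K(t(-5), -16)*T(0) = -32*0 = -16*0 = 0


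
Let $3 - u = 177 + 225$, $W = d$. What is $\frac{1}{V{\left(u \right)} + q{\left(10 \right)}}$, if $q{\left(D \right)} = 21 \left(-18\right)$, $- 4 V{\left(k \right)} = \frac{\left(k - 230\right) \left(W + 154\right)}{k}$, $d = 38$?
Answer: $- \frac{133}{60338} \approx -0.0022043$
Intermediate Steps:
$W = 38$
$u = -399$ ($u = 3 - \left(177 + 225\right) = 3 - 402 = -399$)
$V{\left(k \right)} = - \frac{-44160 + 192 k}{4 k}$ ($V{\left(k \right)} = - \frac{\left(k - 230\right) \left(38 + 154\right) \frac{1}{k}}{4} = - \frac{\left(-230 + k\right) 192 \frac{1}{k}}{4} = - \frac{\left(-44160 + 192 k\right) \frac{1}{k}}{4} = - \frac{\frac{1}{k} \left(-44160 + 192 k\right)}{4} = - \frac{-44160 + 192 k}{4 k}$)
$q{\left(D \right)} = -378$
$\frac{1}{V{\left(u \right)} + q{\left(10 \right)}} = \frac{1}{\left(-48 + \frac{11040}{-399}\right) - 378} = \frac{1}{\left(-48 + 11040 \left(- \frac{1}{399}\right)\right) - 378} = \frac{1}{\left(-48 - \frac{3680}{133}\right) - 378} = \frac{1}{- \frac{10064}{133} - 378} = \frac{1}{- \frac{60338}{133}} = - \frac{133}{60338}$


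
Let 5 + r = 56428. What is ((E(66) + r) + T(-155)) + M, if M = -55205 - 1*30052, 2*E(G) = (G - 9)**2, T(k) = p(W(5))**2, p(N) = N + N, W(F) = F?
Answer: -54219/2 ≈ -27110.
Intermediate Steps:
p(N) = 2*N
T(k) = 100 (T(k) = (2*5)**2 = 10**2 = 100)
r = 56423 (r = -5 + 56428 = 56423)
E(G) = (-9 + G)**2/2 (E(G) = (G - 9)**2/2 = (-9 + G)**2/2)
M = -85257 (M = -55205 - 30052 = -85257)
((E(66) + r) + T(-155)) + M = (((-9 + 66)**2/2 + 56423) + 100) - 85257 = (((1/2)*57**2 + 56423) + 100) - 85257 = (((1/2)*3249 + 56423) + 100) - 85257 = ((3249/2 + 56423) + 100) - 85257 = (116095/2 + 100) - 85257 = 116295/2 - 85257 = -54219/2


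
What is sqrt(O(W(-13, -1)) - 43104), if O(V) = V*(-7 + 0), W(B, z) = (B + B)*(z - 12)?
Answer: I*sqrt(45470) ≈ 213.24*I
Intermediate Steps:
W(B, z) = 2*B*(-12 + z) (W(B, z) = (2*B)*(-12 + z) = 2*B*(-12 + z))
O(V) = -7*V (O(V) = V*(-7) = -7*V)
sqrt(O(W(-13, -1)) - 43104) = sqrt(-14*(-13)*(-12 - 1) - 43104) = sqrt(-14*(-13)*(-13) - 43104) = sqrt(-7*338 - 43104) = sqrt(-2366 - 43104) = sqrt(-45470) = I*sqrt(45470)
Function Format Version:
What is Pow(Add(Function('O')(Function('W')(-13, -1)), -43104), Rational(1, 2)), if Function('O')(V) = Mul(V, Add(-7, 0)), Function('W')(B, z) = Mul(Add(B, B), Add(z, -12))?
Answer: Mul(I, Pow(45470, Rational(1, 2))) ≈ Mul(213.24, I)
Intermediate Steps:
Function('W')(B, z) = Mul(2, B, Add(-12, z)) (Function('W')(B, z) = Mul(Mul(2, B), Add(-12, z)) = Mul(2, B, Add(-12, z)))
Function('O')(V) = Mul(-7, V) (Function('O')(V) = Mul(V, -7) = Mul(-7, V))
Pow(Add(Function('O')(Function('W')(-13, -1)), -43104), Rational(1, 2)) = Pow(Add(Mul(-7, Mul(2, -13, Add(-12, -1))), -43104), Rational(1, 2)) = Pow(Add(Mul(-7, Mul(2, -13, -13)), -43104), Rational(1, 2)) = Pow(Add(Mul(-7, 338), -43104), Rational(1, 2)) = Pow(Add(-2366, -43104), Rational(1, 2)) = Pow(-45470, Rational(1, 2)) = Mul(I, Pow(45470, Rational(1, 2)))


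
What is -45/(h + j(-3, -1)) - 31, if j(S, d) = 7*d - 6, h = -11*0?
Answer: -358/13 ≈ -27.538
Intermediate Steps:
h = 0
j(S, d) = -6 + 7*d
-45/(h + j(-3, -1)) - 31 = -45/(0 + (-6 + 7*(-1))) - 31 = -45/(0 + (-6 - 7)) - 31 = -45/(0 - 13) - 31 = -45/(-13) - 31 = -45*(-1/13) - 31 = 45/13 - 31 = -358/13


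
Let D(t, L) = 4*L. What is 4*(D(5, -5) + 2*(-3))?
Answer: -104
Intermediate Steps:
4*(D(5, -5) + 2*(-3)) = 4*(4*(-5) + 2*(-3)) = 4*(-20 - 6) = 4*(-26) = -104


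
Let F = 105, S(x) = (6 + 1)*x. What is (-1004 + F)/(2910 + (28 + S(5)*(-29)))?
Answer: -899/1923 ≈ -0.46750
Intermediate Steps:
S(x) = 7*x
(-1004 + F)/(2910 + (28 + S(5)*(-29))) = (-1004 + 105)/(2910 + (28 + (7*5)*(-29))) = -899/(2910 + (28 + 35*(-29))) = -899/(2910 + (28 - 1015)) = -899/(2910 - 987) = -899/1923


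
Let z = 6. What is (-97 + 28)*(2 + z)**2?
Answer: -4416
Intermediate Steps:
(-97 + 28)*(2 + z)**2 = (-97 + 28)*(2 + 6)**2 = -69*8**2 = -69*64 = -4416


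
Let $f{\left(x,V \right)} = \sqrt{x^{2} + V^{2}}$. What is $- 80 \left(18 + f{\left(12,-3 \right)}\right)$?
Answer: $-1440 - 240 \sqrt{17} \approx -2429.5$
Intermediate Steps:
$f{\left(x,V \right)} = \sqrt{V^{2} + x^{2}}$
$- 80 \left(18 + f{\left(12,-3 \right)}\right) = - 80 \left(18 + \sqrt{\left(-3\right)^{2} + 12^{2}}\right) = - 80 \left(18 + \sqrt{9 + 144}\right) = - 80 \left(18 + \sqrt{153}\right) = - 80 \left(18 + 3 \sqrt{17}\right) = -1440 - 240 \sqrt{17}$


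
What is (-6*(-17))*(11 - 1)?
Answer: 1020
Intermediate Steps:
(-6*(-17))*(11 - 1) = 102*10 = 1020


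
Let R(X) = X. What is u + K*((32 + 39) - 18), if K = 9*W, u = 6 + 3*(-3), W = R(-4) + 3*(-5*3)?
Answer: -23376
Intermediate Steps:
W = -49 (W = -4 + 3*(-5*3) = -4 + 3*(-15) = -4 - 45 = -49)
u = -3 (u = 6 - 9 = -3)
K = -441 (K = 9*(-49) = -441)
u + K*((32 + 39) - 18) = -3 - 441*((32 + 39) - 18) = -3 - 441*(71 - 18) = -3 - 441*53 = -3 - 23373 = -23376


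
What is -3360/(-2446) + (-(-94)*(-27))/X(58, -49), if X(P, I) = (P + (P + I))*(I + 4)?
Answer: 907686/409705 ≈ 2.2155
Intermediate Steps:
X(P, I) = (4 + I)*(I + 2*P) (X(P, I) = (P + (I + P))*(4 + I) = (I + 2*P)*(4 + I) = (4 + I)*(I + 2*P))
-3360/(-2446) + (-(-94)*(-27))/X(58, -49) = -3360/(-2446) + (-(-94)*(-27))/((-49)**2 + 4*(-49) + 8*58 + 2*(-49)*58) = -3360*(-1/2446) + (-94*27)/(2401 - 196 + 464 - 5684) = 1680/1223 - 2538/(-3015) = 1680/1223 - 2538*(-1/3015) = 1680/1223 + 282/335 = 907686/409705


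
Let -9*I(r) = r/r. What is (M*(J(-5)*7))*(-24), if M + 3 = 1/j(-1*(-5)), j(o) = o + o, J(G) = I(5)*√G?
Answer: -812*I*√5/15 ≈ -121.05*I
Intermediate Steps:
I(r) = -⅑ (I(r) = -r/(9*r) = -⅑*1 = -⅑)
J(G) = -√G/9
j(o) = 2*o
M = -29/10 (M = -3 + 1/(2*(-1*(-5))) = -3 + 1/(2*5) = -3 + 1/10 = -3 + ⅒ = -29/10 ≈ -2.9000)
(M*(J(-5)*7))*(-24) = -29*(-I*√5/9)*7/10*(-24) = -(-203)*I*√5/90*(-24) = (203*I*√5/90)*(-24) = -812*I*√5/15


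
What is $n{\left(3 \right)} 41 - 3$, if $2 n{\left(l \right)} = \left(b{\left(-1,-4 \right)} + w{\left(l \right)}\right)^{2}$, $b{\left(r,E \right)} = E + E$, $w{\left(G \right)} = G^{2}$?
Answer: $\frac{35}{2} \approx 17.5$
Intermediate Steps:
$b{\left(r,E \right)} = 2 E$
$n{\left(l \right)} = \frac{\left(-8 + l^{2}\right)^{2}}{2}$ ($n{\left(l \right)} = \frac{\left(2 \left(-4\right) + l^{2}\right)^{2}}{2} = \frac{\left(-8 + l^{2}\right)^{2}}{2}$)
$n{\left(3 \right)} 41 - 3 = \frac{\left(-8 + 3^{2}\right)^{2}}{2} \cdot 41 - 3 = \frac{\left(-8 + 9\right)^{2}}{2} \cdot 41 - 3 = \frac{1^{2}}{2} \cdot 41 - 3 = \frac{1}{2} \cdot 1 \cdot 41 - 3 = \frac{1}{2} \cdot 41 - 3 = \frac{41}{2} - 3 = \frac{35}{2}$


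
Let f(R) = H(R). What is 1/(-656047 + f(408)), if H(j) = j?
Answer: -1/655639 ≈ -1.5252e-6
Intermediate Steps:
f(R) = R
1/(-656047 + f(408)) = 1/(-656047 + 408) = 1/(-655639) = -1/655639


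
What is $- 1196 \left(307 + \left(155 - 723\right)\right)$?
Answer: $312156$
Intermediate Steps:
$- 1196 \left(307 + \left(155 - 723\right)\right) = - 1196 \left(307 - 568\right) = \left(-1196\right) \left(-261\right) = 312156$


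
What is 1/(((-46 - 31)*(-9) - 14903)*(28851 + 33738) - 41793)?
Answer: -1/889431483 ≈ -1.1243e-9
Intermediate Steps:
1/(((-46 - 31)*(-9) - 14903)*(28851 + 33738) - 41793) = 1/((-77*(-9) - 14903)*62589 - 41793) = 1/((693 - 14903)*62589 - 41793) = 1/(-14210*62589 - 41793) = 1/(-889389690 - 41793) = 1/(-889431483) = -1/889431483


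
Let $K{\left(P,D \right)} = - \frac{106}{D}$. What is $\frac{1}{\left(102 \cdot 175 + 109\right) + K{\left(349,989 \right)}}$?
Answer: $\frac{989}{17761345} \approx 5.5683 \cdot 10^{-5}$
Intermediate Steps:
$\frac{1}{\left(102 \cdot 175 + 109\right) + K{\left(349,989 \right)}} = \frac{1}{\left(102 \cdot 175 + 109\right) - \frac{106}{989}} = \frac{1}{\left(17850 + 109\right) - \frac{106}{989}} = \frac{1}{17959 - \frac{106}{989}} = \frac{1}{\frac{17761345}{989}} = \frac{989}{17761345}$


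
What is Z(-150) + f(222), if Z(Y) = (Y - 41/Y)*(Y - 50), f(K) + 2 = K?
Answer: 90496/3 ≈ 30165.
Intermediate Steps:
f(K) = -2 + K
Z(Y) = (-50 + Y)*(Y - 41/Y) (Z(Y) = (Y - 41/Y)*(-50 + Y) = (-50 + Y)*(Y - 41/Y))
Z(-150) + f(222) = (-41 + (-150)² - 50*(-150) + 2050/(-150)) + (-2 + 222) = (-41 + 22500 + 7500 + 2050*(-1/150)) + 220 = (-41 + 22500 + 7500 - 41/3) + 220 = 89836/3 + 220 = 90496/3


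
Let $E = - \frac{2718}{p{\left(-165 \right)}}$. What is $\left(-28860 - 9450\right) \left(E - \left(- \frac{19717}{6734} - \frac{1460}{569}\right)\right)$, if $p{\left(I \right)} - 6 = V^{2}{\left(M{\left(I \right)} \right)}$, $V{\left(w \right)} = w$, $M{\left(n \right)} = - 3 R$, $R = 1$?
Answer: $\frac{12895981966341}{1915823} \approx 6.7313 \cdot 10^{6}$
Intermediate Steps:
$M{\left(n \right)} = -3$ ($M{\left(n \right)} = \left(-3\right) 1 = -3$)
$p{\left(I \right)} = 15$ ($p{\left(I \right)} = 6 + \left(-3\right)^{2} = 6 + 9 = 15$)
$E = - \frac{906}{5}$ ($E = - \frac{2718}{15} = \left(-2718\right) \frac{1}{15} = - \frac{906}{5} \approx -181.2$)
$\left(-28860 - 9450\right) \left(E - \left(- \frac{19717}{6734} - \frac{1460}{569}\right)\right) = \left(-28860 - 9450\right) \left(- \frac{906}{5} - \left(- \frac{19717}{6734} - \frac{1460}{569}\right)\right) = - 38310 \left(- \frac{906}{5} - - \frac{21050613}{3831646}\right) = - 38310 \left(- \frac{906}{5} + \left(\frac{1460}{569} + \frac{19717}{6734}\right)\right) = - 38310 \left(- \frac{906}{5} + \frac{21050613}{3831646}\right) = \left(-38310\right) \left(- \frac{3366218211}{19158230}\right) = \frac{12895981966341}{1915823}$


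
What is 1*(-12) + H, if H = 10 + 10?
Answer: 8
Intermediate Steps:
H = 20
1*(-12) + H = 1*(-12) + 20 = -12 + 20 = 8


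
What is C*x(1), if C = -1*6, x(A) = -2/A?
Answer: 12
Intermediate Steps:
C = -6
C*x(1) = -(-12)/1 = -(-12) = -6*(-2) = 12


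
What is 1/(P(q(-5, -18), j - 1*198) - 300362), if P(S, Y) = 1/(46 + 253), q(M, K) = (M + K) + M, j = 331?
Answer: -299/89808237 ≈ -3.3293e-6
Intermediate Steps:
q(M, K) = K + 2*M (q(M, K) = (K + M) + M = K + 2*M)
P(S, Y) = 1/299
1/(P(q(-5, -18), j - 1*198) - 300362) = 1/(1/299 - 300362) = 1/(-89808237/299) = -299/89808237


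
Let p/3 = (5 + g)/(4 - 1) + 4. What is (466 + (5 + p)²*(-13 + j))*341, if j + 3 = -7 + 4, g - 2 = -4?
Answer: -2432694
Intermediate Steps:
g = -2 (g = 2 - 4 = -2)
j = -6 (j = -3 + (-7 + 4) = -3 - 3 = -6)
p = 15 (p = 3*((5 - 2)/(4 - 1) + 4) = 3*(3/3 + 4) = 3*(3*(⅓) + 4) = 3*(1 + 4) = 3*5 = 15)
(466 + (5 + p)²*(-13 + j))*341 = (466 + (5 + 15)²*(-13 - 6))*341 = (466 + 20²*(-19))*341 = (466 + 400*(-19))*341 = (466 - 7600)*341 = -7134*341 = -2432694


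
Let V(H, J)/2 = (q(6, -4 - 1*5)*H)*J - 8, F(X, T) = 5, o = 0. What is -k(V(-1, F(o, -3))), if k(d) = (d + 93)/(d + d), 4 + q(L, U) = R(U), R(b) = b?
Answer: -69/76 ≈ -0.90790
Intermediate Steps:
q(L, U) = -4 + U
V(H, J) = -16 - 26*H*J (V(H, J) = 2*(((-4 + (-4 - 1*5))*H)*J - 8) = 2*(((-4 + (-4 - 5))*H)*J - 8) = 2*(((-4 - 9)*H)*J - 8) = 2*((-13*H)*J - 8) = 2*(-13*H*J - 8) = 2*(-8 - 13*H*J) = -16 - 26*H*J)
k(d) = (93 + d)/(2*d) (k(d) = (93 + d)/((2*d)) = (93 + d)*(1/(2*d)) = (93 + d)/(2*d))
-k(V(-1, F(o, -3))) = -(93 + (-16 - 26*(-1)*5))/(2*(-16 - 26*(-1)*5)) = -(93 + (-16 + 130))/(2*(-16 + 130)) = -(93 + 114)/(2*114) = -207/(2*114) = -1*69/76 = -69/76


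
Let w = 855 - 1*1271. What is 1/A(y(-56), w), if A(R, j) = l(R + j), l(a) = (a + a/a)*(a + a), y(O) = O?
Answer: 1/444624 ≈ 2.2491e-6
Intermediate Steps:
w = -416 (w = 855 - 1271 = -416)
l(a) = 2*a*(1 + a) (l(a) = (a + 1)*(2*a) = (1 + a)*(2*a) = 2*a*(1 + a))
A(R, j) = 2*(R + j)*(1 + R + j) (A(R, j) = 2*(R + j)*(1 + (R + j)) = 2*(R + j)*(1 + R + j))
1/A(y(-56), w) = 1/(2*(-56 - 416)*(1 - 56 - 416)) = 1/(2*(-472)*(-471)) = 1/444624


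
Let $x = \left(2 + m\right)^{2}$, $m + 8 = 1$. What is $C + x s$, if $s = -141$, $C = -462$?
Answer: $-3987$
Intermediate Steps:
$m = -7$ ($m = -8 + 1 = -7$)
$x = 25$ ($x = \left(2 - 7\right)^{2} = \left(-5\right)^{2} = 25$)
$C + x s = -462 + 25 \left(-141\right) = -462 - 3525 = -3987$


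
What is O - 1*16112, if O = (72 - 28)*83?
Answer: -12460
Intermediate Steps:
O = 3652 (O = 44*83 = 3652)
O - 1*16112 = 3652 - 1*16112 = 3652 - 16112 = -12460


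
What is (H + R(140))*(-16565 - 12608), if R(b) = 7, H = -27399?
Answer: 799106816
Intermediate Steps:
(H + R(140))*(-16565 - 12608) = (-27399 + 7)*(-16565 - 12608) = -27392*(-29173) = 799106816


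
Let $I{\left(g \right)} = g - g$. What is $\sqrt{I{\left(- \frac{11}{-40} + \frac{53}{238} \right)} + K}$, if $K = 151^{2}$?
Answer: $151$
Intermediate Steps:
$K = 22801$
$I{\left(g \right)} = 0$
$\sqrt{I{\left(- \frac{11}{-40} + \frac{53}{238} \right)} + K} = \sqrt{0 + 22801} = \sqrt{22801} = 151$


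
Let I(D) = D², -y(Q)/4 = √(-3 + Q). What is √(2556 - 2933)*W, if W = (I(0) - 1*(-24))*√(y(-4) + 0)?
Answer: 48*I*7^(¼)*√377*√(-I) ≈ 1071.9 + 1071.9*I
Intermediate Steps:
y(Q) = -4*√(-3 + Q)
W = 48*7^(¼)*√(-I) (W = (0² - 1*(-24))*√(-4*√(-3 - 4) + 0) = (0 + 24)*√(-4*I*√7 + 0) = 24*√(-4*I*√7 + 0) = 24*√(-4*I*√7) = 24*(2*7^(¼)*√(-I)) = 48*7^(¼)*√(-I) ≈ 55.208 - 55.208*I)
√(2556 - 2933)*W = √(2556 - 2933)*(48*7^(¼)*√(-I)) = √(-377)*(48*7^(¼)*√(-I)) = (I*√377)*(48*7^(¼)*√(-I)) = 48*I*7^(¼)*√377*√(-I)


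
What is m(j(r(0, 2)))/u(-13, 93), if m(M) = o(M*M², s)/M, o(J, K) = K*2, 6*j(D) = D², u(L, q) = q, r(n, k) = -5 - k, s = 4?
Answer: 16/1519 ≈ 0.010533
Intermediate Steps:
j(D) = D²/6
o(J, K) = 2*K
m(M) = 8/M (m(M) = (2*4)/M = 8/M)
m(j(r(0, 2)))/u(-13, 93) = (8/(((-5 - 1*2)²/6)))/93 = (8/(((-5 - 2)²/6)))*(1/93) = (8/(((⅙)*(-7)²)))*(1/93) = (8/(((⅙)*49)))*(1/93) = (8/(49/6))*(1/93) = (8*(6/49))*(1/93) = (48/49)*(1/93) = 16/1519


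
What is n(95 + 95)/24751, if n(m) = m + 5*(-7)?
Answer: 155/24751 ≈ 0.0062624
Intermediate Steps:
n(m) = -35 + m (n(m) = m - 35 = -35 + m)
n(95 + 95)/24751 = (-35 + (95 + 95))/24751 = (-35 + 190)*(1/24751) = 155*(1/24751) = 155/24751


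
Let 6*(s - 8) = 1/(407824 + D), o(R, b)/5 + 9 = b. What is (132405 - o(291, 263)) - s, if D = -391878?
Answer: 12545706851/95676 ≈ 1.3113e+5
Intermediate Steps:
o(R, b) = -45 + 5*b
s = 765409/95676 (s = 8 + 1/(6*(407824 - 391878)) = 8 + (1/6)/15946 = 8 + (1/6)*(1/15946) = 8 + 1/95676 = 765409/95676 ≈ 8.0000)
(132405 - o(291, 263)) - s = (132405 - (-45 + 5*263)) - 1*765409/95676 = (132405 - (-45 + 1315)) - 765409/95676 = (132405 - 1*1270) - 765409/95676 = (132405 - 1270) - 765409/95676 = 131135 - 765409/95676 = 12545706851/95676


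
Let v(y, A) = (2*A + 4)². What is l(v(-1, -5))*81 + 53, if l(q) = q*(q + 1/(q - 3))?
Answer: 1156291/11 ≈ 1.0512e+5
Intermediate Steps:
v(y, A) = (4 + 2*A)²
l(q) = q*(q + 1/(-3 + q))
l(v(-1, -5))*81 + 53 = ((4*(2 - 5)²)*(1 + (4*(2 - 5)²)² - 12*(2 - 5)²)/(-3 + 4*(2 - 5)²))*81 + 53 = ((4*(-3)²)*(1 + (4*(-3)²)² - 12*(-3)²)/(-3 + 4*(-3)²))*81 + 53 = ((4*9)*(1 + (4*9)² - 12*9)/(-3 + 4*9))*81 + 53 = (36*(1 + 36² - 3*36)/(-3 + 36))*81 + 53 = (36*(1 + 1296 - 108)/33)*81 + 53 = (36*(1/33)*1189)*81 + 53 = (14268/11)*81 + 53 = 1155708/11 + 53 = 1156291/11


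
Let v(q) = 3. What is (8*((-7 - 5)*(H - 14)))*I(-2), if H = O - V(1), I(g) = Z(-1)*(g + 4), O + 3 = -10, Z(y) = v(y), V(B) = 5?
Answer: 18432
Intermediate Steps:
Z(y) = 3
O = -13 (O = -3 - 10 = -13)
I(g) = 12 + 3*g (I(g) = 3*(g + 4) = 3*(4 + g) = 12 + 3*g)
H = -18 (H = -13 - 1*5 = -13 - 5 = -18)
(8*((-7 - 5)*(H - 14)))*I(-2) = (8*((-7 - 5)*(-18 - 14)))*(12 + 3*(-2)) = (8*(-12*(-32)))*(12 - 6) = (8*384)*6 = 3072*6 = 18432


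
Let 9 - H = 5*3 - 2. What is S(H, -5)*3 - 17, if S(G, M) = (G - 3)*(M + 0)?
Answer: 88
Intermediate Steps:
H = -4 (H = 9 - (5*3 - 2) = 9 - (15 - 2) = 9 - 1*13 = 9 - 13 = -4)
S(G, M) = M*(-3 + G) (S(G, M) = (-3 + G)*M = M*(-3 + G))
S(H, -5)*3 - 17 = -5*(-3 - 4)*3 - 17 = -5*(-7)*3 - 17 = 35*3 - 17 = 105 - 17 = 88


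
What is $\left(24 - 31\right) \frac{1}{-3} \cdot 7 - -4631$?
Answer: $\frac{13942}{3} \approx 4647.3$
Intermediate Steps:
$\left(24 - 31\right) \frac{1}{-3} \cdot 7 - -4631 = - 7 \left(\left(- \frac{1}{3}\right) 7\right) + 4631 = \left(-7\right) \left(- \frac{7}{3}\right) + 4631 = \frac{49}{3} + 4631 = \frac{13942}{3}$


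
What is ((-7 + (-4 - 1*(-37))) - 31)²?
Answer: 25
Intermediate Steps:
((-7 + (-4 - 1*(-37))) - 31)² = ((-7 + (-4 + 37)) - 31)² = ((-7 + 33) - 31)² = (26 - 31)² = (-5)² = 25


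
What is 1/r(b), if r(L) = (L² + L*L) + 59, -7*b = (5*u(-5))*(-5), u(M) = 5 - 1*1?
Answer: 49/22891 ≈ 0.0021406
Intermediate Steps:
u(M) = 4 (u(M) = 5 - 1 = 4)
b = 100/7 (b = -5*4*(-5)/7 = -20*(-5)/7 = -⅐*(-100) = 100/7 ≈ 14.286)
r(L) = 59 + 2*L² (r(L) = (L² + L²) + 59 = 2*L² + 59 = 59 + 2*L²)
1/r(b) = 1/(59 + 2*(100/7)²) = 1/(59 + 2*(10000/49)) = 1/(59 + 20000/49) = 1/(22891/49) = 49/22891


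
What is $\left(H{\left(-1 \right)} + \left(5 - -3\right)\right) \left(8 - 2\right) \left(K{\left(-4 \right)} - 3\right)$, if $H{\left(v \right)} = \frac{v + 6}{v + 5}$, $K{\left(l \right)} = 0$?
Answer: $- \frac{333}{2} \approx -166.5$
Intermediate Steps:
$H{\left(v \right)} = \frac{6 + v}{5 + v}$
$\left(H{\left(-1 \right)} + \left(5 - -3\right)\right) \left(8 - 2\right) \left(K{\left(-4 \right)} - 3\right) = \left(\frac{6 - 1}{5 - 1} + \left(5 - -3\right)\right) \left(8 - 2\right) \left(0 - 3\right) = \left(\frac{1}{4} \cdot 5 + \left(5 + 3\right)\right) 6 \left(-3\right) = \left(\frac{1}{4} \cdot 5 + 8\right) \left(-18\right) = \left(\frac{5}{4} + 8\right) \left(-18\right) = \frac{37}{4} \left(-18\right) = - \frac{333}{2}$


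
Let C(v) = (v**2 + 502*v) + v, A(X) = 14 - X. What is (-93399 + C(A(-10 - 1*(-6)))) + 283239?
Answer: 199218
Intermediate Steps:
C(v) = v**2 + 503*v
(-93399 + C(A(-10 - 1*(-6)))) + 283239 = (-93399 + (14 - (-10 - 1*(-6)))*(503 + (14 - (-10 - 1*(-6))))) + 283239 = (-93399 + (14 - (-10 + 6))*(503 + (14 - (-10 + 6)))) + 283239 = (-93399 + (14 - 1*(-4))*(503 + (14 - 1*(-4)))) + 283239 = (-93399 + (14 + 4)*(503 + (14 + 4))) + 283239 = (-93399 + 18*(503 + 18)) + 283239 = (-93399 + 18*521) + 283239 = (-93399 + 9378) + 283239 = -84021 + 283239 = 199218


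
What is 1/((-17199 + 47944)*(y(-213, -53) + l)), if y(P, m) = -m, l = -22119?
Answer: -1/678419170 ≈ -1.4740e-9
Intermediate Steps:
1/((-17199 + 47944)*(y(-213, -53) + l)) = 1/((-17199 + 47944)*(-1*(-53) - 22119)) = 1/(30745*(53 - 22119)) = 1/(30745*(-22066)) = 1/(-678419170) = -1/678419170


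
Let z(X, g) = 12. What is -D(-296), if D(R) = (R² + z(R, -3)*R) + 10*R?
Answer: -81104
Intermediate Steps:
D(R) = R² + 22*R (D(R) = (R² + 12*R) + 10*R = R² + 22*R)
-D(-296) = -(-296)*(22 - 296) = -(-296)*(-274) = -1*81104 = -81104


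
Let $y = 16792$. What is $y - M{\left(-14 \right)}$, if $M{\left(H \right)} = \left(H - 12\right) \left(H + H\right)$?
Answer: $16064$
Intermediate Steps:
$M{\left(H \right)} = 2 H \left(-12 + H\right)$ ($M{\left(H \right)} = \left(-12 + H\right) 2 H = 2 H \left(-12 + H\right)$)
$y - M{\left(-14 \right)} = 16792 - 2 \left(-14\right) \left(-12 - 14\right) = 16792 - 2 \left(-14\right) \left(-26\right) = 16792 - 728 = 16064$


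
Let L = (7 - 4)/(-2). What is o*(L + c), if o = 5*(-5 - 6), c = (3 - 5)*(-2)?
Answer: -275/2 ≈ -137.50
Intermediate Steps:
c = 4 (c = -2*(-2) = 4)
L = -3/2 (L = -½*3 = -3/2 ≈ -1.5000)
o = -55 (o = 5*(-11) = -55)
o*(L + c) = -55*(-3/2 + 4) = -55*5/2 = -275/2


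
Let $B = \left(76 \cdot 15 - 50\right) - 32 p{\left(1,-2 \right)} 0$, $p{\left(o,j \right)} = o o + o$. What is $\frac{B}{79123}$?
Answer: $\frac{1090}{79123} \approx 0.013776$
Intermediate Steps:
$p{\left(o,j \right)} = o + o^{2}$ ($p{\left(o,j \right)} = o^{2} + o = o + o^{2}$)
$B = 1090$ ($B = \left(76 \cdot 15 - 50\right) - 32 \cdot 1 \left(1 + 1\right) 0 = \left(1140 - 50\right) - 32 \cdot 1 \cdot 2 \cdot 0 = 1090 - 32 \cdot 2 \cdot 0 = 1090 - 64 \cdot 0 = 1090 - 0 = 1090 + 0 = 1090$)
$\frac{B}{79123} = \frac{1090}{79123}$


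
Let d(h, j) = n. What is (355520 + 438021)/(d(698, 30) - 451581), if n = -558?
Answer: -793541/452139 ≈ -1.7551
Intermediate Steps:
d(h, j) = -558
(355520 + 438021)/(d(698, 30) - 451581) = (355520 + 438021)/(-558 - 451581) = 793541/(-452139) = 793541*(-1/452139) = -793541/452139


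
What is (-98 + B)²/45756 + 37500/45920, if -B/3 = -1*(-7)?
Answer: 721379/640584 ≈ 1.1261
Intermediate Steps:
B = -21 (B = -(-3)*(-7) = -3*7 = -21)
(-98 + B)²/45756 + 37500/45920 = (-98 - 21)²/45756 + 37500/45920 = (-119)²*(1/45756) + 37500*(1/45920) = 14161*(1/45756) + 1875/2296 = 14161/45756 + 1875/2296 = 721379/640584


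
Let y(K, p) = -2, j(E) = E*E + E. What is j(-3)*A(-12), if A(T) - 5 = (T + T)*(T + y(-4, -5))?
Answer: 2046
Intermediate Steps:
j(E) = E + E² (j(E) = E² + E = E + E²)
A(T) = 5 + 2*T*(-2 + T) (A(T) = 5 + (T + T)*(T - 2) = 5 + (2*T)*(-2 + T) = 5 + 2*T*(-2 + T))
j(-3)*A(-12) = (-3*(1 - 3))*(5 - 4*(-12) + 2*(-12)²) = (-3*(-2))*(5 + 48 + 2*144) = 6*(5 + 48 + 288) = 6*341 = 2046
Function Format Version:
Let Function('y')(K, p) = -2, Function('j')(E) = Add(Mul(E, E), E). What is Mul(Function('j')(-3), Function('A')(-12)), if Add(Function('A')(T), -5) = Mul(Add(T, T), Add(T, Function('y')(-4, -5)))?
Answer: 2046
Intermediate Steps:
Function('j')(E) = Add(E, Pow(E, 2)) (Function('j')(E) = Add(Pow(E, 2), E) = Add(E, Pow(E, 2)))
Function('A')(T) = Add(5, Mul(2, T, Add(-2, T))) (Function('A')(T) = Add(5, Mul(Add(T, T), Add(T, -2))) = Add(5, Mul(Mul(2, T), Add(-2, T))) = Add(5, Mul(2, T, Add(-2, T))))
Mul(Function('j')(-3), Function('A')(-12)) = Mul(Mul(-3, Add(1, -3)), Add(5, Mul(-4, -12), Mul(2, Pow(-12, 2)))) = Mul(Mul(-3, -2), Add(5, 48, Mul(2, 144))) = Mul(6, Add(5, 48, 288)) = Mul(6, 341) = 2046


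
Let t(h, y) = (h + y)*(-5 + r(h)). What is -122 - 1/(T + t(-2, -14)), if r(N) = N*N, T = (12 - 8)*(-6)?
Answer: -975/8 ≈ -121.88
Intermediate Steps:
T = -24 (T = 4*(-6) = -24)
r(N) = N**2
t(h, y) = (-5 + h**2)*(h + y) (t(h, y) = (h + y)*(-5 + h**2) = (-5 + h**2)*(h + y))
-122 - 1/(T + t(-2, -14)) = -122 - 1/(-24 + ((-2)**3 - 5*(-2) - 5*(-14) - 14*(-2)**2)) = -122 - 1/(-24 + (-8 + 10 + 70 - 14*4)) = -122 - 1/(-24 + (-8 + 10 + 70 - 56)) = -122 - 1/(-24 + 16) = -122 - 1/(-8) = -122 - 1*(-1/8) = -122 + 1/8 = -975/8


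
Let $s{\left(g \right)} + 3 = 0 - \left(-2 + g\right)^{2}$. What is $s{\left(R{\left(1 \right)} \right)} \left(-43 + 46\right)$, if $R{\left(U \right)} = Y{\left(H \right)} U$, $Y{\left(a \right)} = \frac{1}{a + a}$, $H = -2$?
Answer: $- \frac{387}{16} \approx -24.188$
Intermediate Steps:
$Y{\left(a \right)} = \frac{1}{2 a}$
$R{\left(U \right)} = - \frac{U}{4}$ ($R{\left(U \right)} = \frac{1}{2 \left(-2\right)} U = \frac{1}{2} \left(- \frac{1}{2}\right) U = - \frac{U}{4}$)
$s{\left(g \right)} = -3 - \left(-2 + g\right)^{2}$ ($s{\left(g \right)} = -3 + \left(0 - \left(-2 + g\right)^{2}\right) = -3 - \left(-2 + g\right)^{2}$)
$s{\left(R{\left(1 \right)} \right)} \left(-43 + 46\right) = \left(-3 - \left(-2 - \frac{1}{4}\right)^{2}\right) \left(-43 + 46\right) = \left(-3 - \left(-2 - \frac{1}{4}\right)^{2}\right) 3 = \left(-3 - \left(- \frac{9}{4}\right)^{2}\right) 3 = \left(-3 - \frac{81}{16}\right) 3 = \left(- \frac{129}{16}\right) 3 = - \frac{387}{16}$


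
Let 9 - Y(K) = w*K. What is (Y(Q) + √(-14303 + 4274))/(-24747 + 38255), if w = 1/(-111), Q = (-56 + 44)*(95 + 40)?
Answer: -207/499796 + I*√10029/13508 ≈ -0.00041417 + 0.0074137*I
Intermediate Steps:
Q = -1620 (Q = -12*135 = -1620)
w = -1/111 ≈ -0.0090090
Y(K) = 9 + K/111 (Y(K) = 9 - (-1)*K/111 = 9 + K/111)
(Y(Q) + √(-14303 + 4274))/(-24747 + 38255) = ((9 + (1/111)*(-1620)) + √(-14303 + 4274))/(-24747 + 38255) = ((9 - 540/37) + √(-10029))/13508 = (-207/37 + I*√10029)*(1/13508) = -207/499796 + I*√10029/13508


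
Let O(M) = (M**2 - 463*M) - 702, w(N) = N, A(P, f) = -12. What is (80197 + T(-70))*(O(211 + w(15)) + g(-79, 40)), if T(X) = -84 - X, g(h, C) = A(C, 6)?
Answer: -4352012508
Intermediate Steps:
g(h, C) = -12
O(M) = -702 + M**2 - 463*M
(80197 + T(-70))*(O(211 + w(15)) + g(-79, 40)) = (80197 + (-84 - 1*(-70)))*((-702 + (211 + 15)**2 - 463*(211 + 15)) - 12) = (80197 + (-84 + 70))*((-702 + 226**2 - 463*226) - 12) = (80197 - 14)*((-702 + 51076 - 104638) - 12) = 80183*(-54264 - 12) = 80183*(-54276) = -4352012508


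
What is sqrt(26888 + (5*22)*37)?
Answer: sqrt(30958) ≈ 175.95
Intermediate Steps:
sqrt(26888 + (5*22)*37) = sqrt(26888 + 110*37) = sqrt(26888 + 4070) = sqrt(30958)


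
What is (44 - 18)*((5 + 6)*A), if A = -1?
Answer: -286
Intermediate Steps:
(44 - 18)*((5 + 6)*A) = (44 - 18)*((5 + 6)*(-1)) = 26*(11*(-1)) = 26*(-11) = -286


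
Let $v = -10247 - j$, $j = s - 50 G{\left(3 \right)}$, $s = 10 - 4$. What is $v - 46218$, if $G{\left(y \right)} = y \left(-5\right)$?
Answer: $-57221$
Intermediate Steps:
$G{\left(y \right)} = - 5 y$
$s = 6$ ($s = 10 - 4 = 6$)
$j = 756$ ($j = 6 - 50 \left(\left(-5\right) 3\right) = 6 - -750 = 6 + 750 = 756$)
$v = -11003$ ($v = -10247 - 756 = -11003$)
$v - 46218 = -11003 - 46218 = -57221$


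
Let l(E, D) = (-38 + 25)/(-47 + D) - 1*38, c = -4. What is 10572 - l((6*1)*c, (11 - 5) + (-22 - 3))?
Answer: 700247/66 ≈ 10610.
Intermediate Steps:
l(E, D) = -38 - 13/(-47 + D) (l(E, D) = -13/(-47 + D) - 38 = -38 - 13/(-47 + D))
10572 - l((6*1)*c, (11 - 5) + (-22 - 3)) = 10572 - (1773 - 38*((11 - 5) + (-22 - 3)))/(-47 + ((11 - 5) + (-22 - 3))) = 10572 - (1773 - 38*(6 - 25))/(-47 + (6 - 25)) = 10572 - (1773 - 38*(-19))/(-47 - 19) = 10572 - (1773 + 722)/(-66) = 10572 - (-1)*2495/66 = 10572 - 1*(-2495/66) = 10572 + 2495/66 = 700247/66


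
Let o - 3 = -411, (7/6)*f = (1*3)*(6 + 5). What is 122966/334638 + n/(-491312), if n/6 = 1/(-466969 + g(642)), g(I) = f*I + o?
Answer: 47493830935910203/129249065559222072 ≈ 0.36746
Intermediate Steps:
f = 198/7 (f = 6*((1*3)*(6 + 5))/7 = 6*(3*11)/7 = (6/7)*33 = 198/7 ≈ 28.286)
o = -408 (o = 3 - 411 = -408)
g(I) = -408 + 198*I/7 (g(I) = 198*I/7 - 408 = -408 + 198*I/7)
n = -42/3144523 (n = 6/(-466969 + (-408 + (198/7)*642)) = 6/(-466969 + (-408 + 127116/7)) = 6/(-466969 + 124260/7) = 6/(-3144523/7) = 6*(-7/3144523) = -42/3144523 ≈ -1.3357e-5)
122966/334638 + n/(-491312) = 122966/334638 - 42/3144523/(-491312) = 122966*(1/334638) - 42/3144523*(-1/491312) = 61483/167319 + 21/772470942088 = 47493830935910203/129249065559222072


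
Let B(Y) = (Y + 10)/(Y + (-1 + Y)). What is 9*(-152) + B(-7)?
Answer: -6841/5 ≈ -1368.2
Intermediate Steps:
B(Y) = (10 + Y)/(-1 + 2*Y)
9*(-152) + B(-7) = 9*(-152) + (10 - 7)/(-1 + 2*(-7)) = -1368 + 3/(-1 - 14) = -1368 + 3/(-15) = -1368 - 1/15*3 = -1368 - 1/5 = -6841/5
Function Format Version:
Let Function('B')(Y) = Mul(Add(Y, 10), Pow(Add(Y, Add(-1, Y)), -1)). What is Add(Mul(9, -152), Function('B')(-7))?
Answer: Rational(-6841, 5) ≈ -1368.2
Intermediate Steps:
Function('B')(Y) = Mul(Pow(Add(-1, Mul(2, Y)), -1), Add(10, Y)) (Function('B')(Y) = Mul(Add(10, Y), Pow(Add(-1, Mul(2, Y)), -1)) = Mul(Pow(Add(-1, Mul(2, Y)), -1), Add(10, Y)))
Add(Mul(9, -152), Function('B')(-7)) = Add(Mul(9, -152), Mul(Pow(Add(-1, Mul(2, -7)), -1), Add(10, -7))) = Add(-1368, Mul(Pow(Add(-1, -14), -1), 3)) = Add(-1368, Mul(Pow(-15, -1), 3)) = Add(-1368, Mul(Rational(-1, 15), 3)) = Add(-1368, Rational(-1, 5)) = Rational(-6841, 5)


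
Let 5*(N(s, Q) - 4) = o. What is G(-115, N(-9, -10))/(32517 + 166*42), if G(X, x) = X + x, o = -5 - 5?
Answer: -113/39489 ≈ -0.0028616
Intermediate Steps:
o = -10
N(s, Q) = 2 (N(s, Q) = 4 + (1/5)*(-10) = 4 - 2 = 2)
G(-115, N(-9, -10))/(32517 + 166*42) = (-115 + 2)/(32517 + 166*42) = -113/(32517 + 6972) = -113/39489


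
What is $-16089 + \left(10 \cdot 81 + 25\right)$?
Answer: $-15254$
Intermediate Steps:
$-16089 + \left(10 \cdot 81 + 25\right) = -16089 + \left(810 + 25\right) = -16089 + 835 = -15254$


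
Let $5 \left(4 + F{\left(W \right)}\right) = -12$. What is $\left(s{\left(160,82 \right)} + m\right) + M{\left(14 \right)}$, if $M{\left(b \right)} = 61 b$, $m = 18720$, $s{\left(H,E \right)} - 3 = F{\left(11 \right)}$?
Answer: $\frac{97853}{5} \approx 19571.0$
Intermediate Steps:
$F{\left(W \right)} = - \frac{32}{5}$ ($F{\left(W \right)} = -4 + \frac{1}{5} \left(-12\right) = -4 - \frac{12}{5} = - \frac{32}{5}$)
$s{\left(H,E \right)} = - \frac{17}{5}$ ($s{\left(H,E \right)} = 3 - \frac{32}{5} = - \frac{17}{5}$)
$\left(s{\left(160,82 \right)} + m\right) + M{\left(14 \right)} = \left(- \frac{17}{5} + 18720\right) + 61 \cdot 14 = \frac{93583}{5} + 854 = \frac{97853}{5}$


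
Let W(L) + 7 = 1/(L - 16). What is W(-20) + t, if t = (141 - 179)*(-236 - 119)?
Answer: 485387/36 ≈ 13483.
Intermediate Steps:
W(L) = -7 + 1/(-16 + L) (W(L) = -7 + 1/(L - 16) = -7 + 1/(-16 + L))
t = 13490 (t = -38*(-355) = 13490)
W(-20) + t = (113 - 7*(-20))/(-16 - 20) + 13490 = (113 + 140)/(-36) + 13490 = -1/36*253 + 13490 = -253/36 + 13490 = 485387/36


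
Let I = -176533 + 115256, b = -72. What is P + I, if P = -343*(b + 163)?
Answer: -92490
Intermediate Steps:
P = -31213 (P = -343*(-72 + 163) = -343*91 = -31213)
I = -61277
P + I = -31213 - 61277 = -92490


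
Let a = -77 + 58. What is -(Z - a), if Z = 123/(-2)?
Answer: 85/2 ≈ 42.500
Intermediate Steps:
a = -19
Z = -123/2 (Z = 123*(-½) = -123/2 ≈ -61.500)
-(Z - a) = -(-123/2 - 1*(-19)) = -(-123/2 + 19) = -1*(-85/2) = 85/2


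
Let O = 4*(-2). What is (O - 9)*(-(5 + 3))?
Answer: 136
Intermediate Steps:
O = -8
(O - 9)*(-(5 + 3)) = (-8 - 9)*(-(5 + 3)) = -(-17)*8 = -17*(-8) = 136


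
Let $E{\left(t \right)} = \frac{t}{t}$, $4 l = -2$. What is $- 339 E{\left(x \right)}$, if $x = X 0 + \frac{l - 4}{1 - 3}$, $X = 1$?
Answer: $-339$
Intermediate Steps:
$l = - \frac{1}{2}$ ($l = \frac{1}{4} \left(-2\right) = - \frac{1}{2} \approx -0.5$)
$x = \frac{9}{4}$ ($x = 1 \cdot 0 + \frac{- \frac{1}{2} - 4}{1 - 3} = 0 - \frac{9}{2 \left(-2\right)} = 0 - - \frac{9}{4} = 0 + \frac{9}{4} = \frac{9}{4} \approx 2.25$)
$E{\left(t \right)} = 1$
$- 339 E{\left(x \right)} = \left(-339\right) 1 = -339$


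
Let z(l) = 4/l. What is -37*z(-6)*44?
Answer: 3256/3 ≈ 1085.3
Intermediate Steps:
-37*z(-6)*44 = -148/(-6)*44 = -148*(-1)/6*44 = -37*(-2/3)*44 = (74/3)*44 = 3256/3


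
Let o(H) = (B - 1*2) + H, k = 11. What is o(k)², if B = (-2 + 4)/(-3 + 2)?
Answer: 49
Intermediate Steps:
B = -2 (B = 2/(-1) = 2*(-1) = -2)
o(H) = -4 + H (o(H) = (-2 - 1*2) + H = (-2 - 2) + H = -4 + H)
o(k)² = (-4 + 11)² = 7² = 49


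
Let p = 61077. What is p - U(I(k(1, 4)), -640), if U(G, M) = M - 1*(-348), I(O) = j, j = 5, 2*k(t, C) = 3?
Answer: 61369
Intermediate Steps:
k(t, C) = 3/2 (k(t, C) = (½)*3 = 3/2)
I(O) = 5
U(G, M) = 348 + M (U(G, M) = M + 348 = 348 + M)
p - U(I(k(1, 4)), -640) = 61077 - (348 - 640) = 61077 - 1*(-292) = 61077 + 292 = 61369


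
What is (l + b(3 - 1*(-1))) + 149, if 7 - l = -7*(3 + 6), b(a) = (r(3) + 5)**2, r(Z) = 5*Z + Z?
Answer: 748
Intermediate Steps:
r(Z) = 6*Z
b(a) = 529 (b(a) = (6*3 + 5)**2 = (18 + 5)**2 = 23**2 = 529)
l = 70 (l = 7 - (-7)*(3 + 6) = 7 - (-7)*9 = 7 - 1*(-63) = 7 + 63 = 70)
(l + b(3 - 1*(-1))) + 149 = (70 + 529) + 149 = 599 + 149 = 748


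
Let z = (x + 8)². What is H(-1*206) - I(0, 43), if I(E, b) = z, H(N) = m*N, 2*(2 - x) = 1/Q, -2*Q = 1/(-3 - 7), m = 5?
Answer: -1030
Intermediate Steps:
Q = 1/20 (Q = -1/(2*(-3 - 7)) = -½/(-10) = -½*(-⅒) = 1/20 ≈ 0.050000)
x = -8 (x = 2 - 1/(2*1/20) = 2 - ½*20 = 2 - 10 = -8)
H(N) = 5*N
z = 0 (z = (-8 + 8)² = 0² = 0)
I(E, b) = 0
H(-1*206) - I(0, 43) = 5*(-1*206) - 1*0 = 5*(-206) + 0 = -1030 + 0 = -1030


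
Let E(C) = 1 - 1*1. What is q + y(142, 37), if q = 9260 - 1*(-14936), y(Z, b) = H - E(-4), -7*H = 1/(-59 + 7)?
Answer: 8807345/364 ≈ 24196.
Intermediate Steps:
E(C) = 0 (E(C) = 1 - 1 = 0)
H = 1/364 (H = -1/(7*(-59 + 7)) = -1/7/(-52) = -1/7*(-1/52) = 1/364 ≈ 0.0027473)
y(Z, b) = 1/364 (y(Z, b) = 1/364 - 1*0 = 1/364 + 0 = 1/364)
q = 24196 (q = 9260 + 14936 = 24196)
q + y(142, 37) = 24196 + 1/364 = 8807345/364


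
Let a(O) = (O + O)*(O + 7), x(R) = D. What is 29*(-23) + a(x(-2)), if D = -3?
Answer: -691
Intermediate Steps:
x(R) = -3
a(O) = 2*O*(7 + O) (a(O) = (2*O)*(7 + O) = 2*O*(7 + O))
29*(-23) + a(x(-2)) = 29*(-23) + 2*(-3)*(7 - 3) = -667 + 2*(-3)*4 = -667 - 24 = -691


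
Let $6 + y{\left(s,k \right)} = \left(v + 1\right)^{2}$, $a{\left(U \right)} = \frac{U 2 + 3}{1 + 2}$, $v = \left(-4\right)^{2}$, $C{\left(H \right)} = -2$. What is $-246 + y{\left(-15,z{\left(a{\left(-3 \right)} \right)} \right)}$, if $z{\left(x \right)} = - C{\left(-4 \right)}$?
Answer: $37$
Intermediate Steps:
$v = 16$
$a{\left(U \right)} = 1 + \frac{2 U}{3}$ ($a{\left(U \right)} = \frac{2 U + 3}{3} = \left(3 + 2 U\right) \frac{1}{3} = 1 + \frac{2 U}{3}$)
$z{\left(x \right)} = 2$ ($z{\left(x \right)} = \left(-1\right) \left(-2\right) = 2$)
$y{\left(s,k \right)} = 283$ ($y{\left(s,k \right)} = -6 + \left(16 + 1\right)^{2} = -6 + 17^{2} = -6 + 289 = 283$)
$-246 + y{\left(-15,z{\left(a{\left(-3 \right)} \right)} \right)} = -246 + 283 = 37$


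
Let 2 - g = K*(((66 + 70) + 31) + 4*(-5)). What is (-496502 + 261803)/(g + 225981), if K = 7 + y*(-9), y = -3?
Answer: -234699/220985 ≈ -1.0621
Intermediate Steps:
K = 34 (K = 7 - 3*(-9) = 7 + 27 = 34)
g = -4996 (g = 2 - 34*(((66 + 70) + 31) + 4*(-5)) = 2 - 34*((136 + 31) - 20) = 2 - 34*(167 - 20) = 2 - 34*147 = 2 - 1*4998 = 2 - 4998 = -4996)
(-496502 + 261803)/(g + 225981) = (-496502 + 261803)/(-4996 + 225981) = -234699/220985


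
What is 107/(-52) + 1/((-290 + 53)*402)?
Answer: -5097185/2477124 ≈ -2.0577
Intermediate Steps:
107/(-52) + 1/((-290 + 53)*402) = 107*(-1/52) + (1/402)/(-237) = -107/52 - 1/237*1/402 = -107/52 - 1/95274 = -5097185/2477124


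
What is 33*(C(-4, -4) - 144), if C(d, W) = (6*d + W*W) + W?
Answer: -5148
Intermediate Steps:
C(d, W) = W + W² + 6*d (C(d, W) = (6*d + W²) + W = (W² + 6*d) + W = W + W² + 6*d)
33*(C(-4, -4) - 144) = 33*((-4 + (-4)² + 6*(-4)) - 144) = 33*((-4 + 16 - 24) - 144) = 33*(-12 - 144) = 33*(-156) = -5148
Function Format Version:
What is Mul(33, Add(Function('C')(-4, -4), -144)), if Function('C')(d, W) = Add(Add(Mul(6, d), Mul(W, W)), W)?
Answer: -5148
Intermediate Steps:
Function('C')(d, W) = Add(W, Pow(W, 2), Mul(6, d)) (Function('C')(d, W) = Add(Add(Mul(6, d), Pow(W, 2)), W) = Add(Add(Pow(W, 2), Mul(6, d)), W) = Add(W, Pow(W, 2), Mul(6, d)))
Mul(33, Add(Function('C')(-4, -4), -144)) = Mul(33, Add(Add(-4, Pow(-4, 2), Mul(6, -4)), -144)) = Mul(33, Add(Add(-4, 16, -24), -144)) = Mul(33, Add(-12, -144)) = Mul(33, -156) = -5148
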